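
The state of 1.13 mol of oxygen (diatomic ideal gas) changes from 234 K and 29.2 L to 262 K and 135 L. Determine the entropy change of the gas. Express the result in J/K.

Entropy is a state function: ΔS = nC_V ln(T₂/T₁) + nR ln(V₂/V₁), with C_V = 5R/2 = 20.79 J mol⁻¹ K⁻¹ for a diatomic ideal gas.
ΔS = 1.13 × [20.79 × ln(262/234) + 8.314 × ln(135/29.2)] = 17 J/K.

ΔS = 17 J/K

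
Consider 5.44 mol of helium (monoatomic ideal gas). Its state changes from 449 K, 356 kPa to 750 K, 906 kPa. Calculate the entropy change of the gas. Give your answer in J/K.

ΔS = nC_p ln(T₂/T₁) − nR ln(P₂/P₁), with C_p = 5R/2 = 20.79 J mol⁻¹ K⁻¹ for a monoatomic ideal gas.
ΔS = 5.44 × [20.79 × ln(750/449) − 8.314 × ln(906/356)] = 15.8 J/K.

ΔS = 15.8 J/K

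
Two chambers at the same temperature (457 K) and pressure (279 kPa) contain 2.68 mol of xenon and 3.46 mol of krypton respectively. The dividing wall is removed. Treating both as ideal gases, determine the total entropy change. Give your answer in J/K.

Mole fractions: x_A = 2.68/6.14 = 0.436, x_B = 0.564.
ΔS_mix = −R(n_A ln x_A + n_B ln x_B) = −8.314 × (2.68 ln 0.436 + 3.46 ln 0.564) = 35 J/K.

ΔS_mix = 35 J/K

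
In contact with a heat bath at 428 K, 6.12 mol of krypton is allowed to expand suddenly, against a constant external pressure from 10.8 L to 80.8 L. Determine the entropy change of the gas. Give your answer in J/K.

ΔS_gas = 102 J/K

Entropy is a state function, so ΔS_gas depends only on the end states.
For an isothermal ideal gas ΔS_gas = nR ln(V₂/V₁) = 6.12 × 8.314 × ln(80.8/10.8) = 102 J/K.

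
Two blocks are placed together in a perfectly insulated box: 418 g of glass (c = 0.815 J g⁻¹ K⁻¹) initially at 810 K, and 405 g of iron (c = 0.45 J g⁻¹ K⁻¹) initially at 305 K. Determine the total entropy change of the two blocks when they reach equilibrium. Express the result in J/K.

Energy balance: T_f = (m₁c₁T₁ + m₂c₂T₂)/(m₁c₁ + m₂c₂) = 634 K.
ΔS₁ = m₁c₁ ln(T_f/T₁) = 340.67 × ln(634/810) = -83.46 J/K.
ΔS₂ = m₂c₂ ln(T_f/T₂) = 182.25 × ln(634/305) = 133.4 J/K.
ΔS_total = -83.46 + 133.4 = 49.9 J/K.

ΔS_total = 49.9 J/K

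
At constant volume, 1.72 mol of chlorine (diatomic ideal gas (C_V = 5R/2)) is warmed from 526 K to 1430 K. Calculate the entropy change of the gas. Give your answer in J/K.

ΔS = 35.8 J/K

At constant volume, ΔS = nC_V ln(T₂/T₁) with C_V = 5R/2 = 20.79 J mol⁻¹ K⁻¹.
ΔS = 1.72 × 20.79 × ln(1430/526) = 35.8 J/K.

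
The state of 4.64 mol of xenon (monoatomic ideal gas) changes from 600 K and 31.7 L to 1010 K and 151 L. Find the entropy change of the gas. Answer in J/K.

Entropy is a state function: ΔS = nC_V ln(T₂/T₁) + nR ln(V₂/V₁), with C_V = 3R/2 = 12.47 J mol⁻¹ K⁻¹ for a monoatomic ideal gas.
ΔS = 4.64 × [12.47 × ln(1010/600) + 8.314 × ln(151/31.7)] = 90.4 J/K.

ΔS = 90.4 J/K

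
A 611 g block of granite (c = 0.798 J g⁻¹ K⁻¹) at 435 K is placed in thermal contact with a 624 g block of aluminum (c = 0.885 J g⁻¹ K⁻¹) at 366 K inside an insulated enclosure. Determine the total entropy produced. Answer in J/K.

Energy balance: T_f = (m₁c₁T₁ + m₂c₂T₂)/(m₁c₁ + m₂c₂) = 398.35 K.
ΔS₁ = m₁c₁ ln(T_f/T₁) = 487.578 × ln(398.35/435) = -42.91 J/K.
ΔS₂ = m₂c₂ ln(T_f/T₂) = 552.24 × ln(398.35/366) = 46.78 J/K.
ΔS_total = -42.91 + 46.78 = 3.87 J/K.

ΔS_total = 3.87 J/K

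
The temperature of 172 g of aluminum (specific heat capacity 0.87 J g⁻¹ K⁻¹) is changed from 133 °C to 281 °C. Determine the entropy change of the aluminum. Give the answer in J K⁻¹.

ΔS = 46.5 J/K

In kelvin: T₁ = 406.15 K, T₂ = 554.15 K. ΔS = ∫dQ_rev/T = m c ln(T₂/T₁) = 172 × 0.87 × ln(554.15/406.15) = 46.5 J/K.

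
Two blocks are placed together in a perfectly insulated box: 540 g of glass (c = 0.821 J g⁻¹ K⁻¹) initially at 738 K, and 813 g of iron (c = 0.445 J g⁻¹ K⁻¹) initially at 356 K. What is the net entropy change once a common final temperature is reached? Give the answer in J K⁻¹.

Energy balance: T_f = (m₁c₁T₁ + m₂c₂T₂)/(m₁c₁ + m₂c₂) = 566.35 K.
ΔS₁ = m₁c₁ ln(T_f/T₁) = 443.34 × ln(566.35/738) = -117.4 J/K.
ΔS₂ = m₂c₂ ln(T_f/T₂) = 361.785 × ln(566.35/356) = 168 J/K.
ΔS_total = -117.4 + 168 = 50.6 J/K.

ΔS_total = 50.6 J/K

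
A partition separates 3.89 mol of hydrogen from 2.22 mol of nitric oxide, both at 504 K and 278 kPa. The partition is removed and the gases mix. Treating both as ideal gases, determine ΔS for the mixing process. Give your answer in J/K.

Mole fractions: x_A = 3.89/6.11 = 0.637, x_B = 0.363.
ΔS_mix = −R(n_A ln x_A + n_B ln x_B) = −8.314 × (3.89 ln 0.637 + 2.22 ln 0.363) = 33.3 J/K.

ΔS_mix = 33.3 J/K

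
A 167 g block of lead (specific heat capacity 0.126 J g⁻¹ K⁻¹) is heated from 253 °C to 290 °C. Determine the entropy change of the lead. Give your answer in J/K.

ΔS = 1.43 J/K

In kelvin: T₁ = 526.15 K, T₂ = 563.15 K. ΔS = ∫dQ_rev/T = m c ln(T₂/T₁) = 167 × 0.126 × ln(563.15/526.15) = 1.43 J/K.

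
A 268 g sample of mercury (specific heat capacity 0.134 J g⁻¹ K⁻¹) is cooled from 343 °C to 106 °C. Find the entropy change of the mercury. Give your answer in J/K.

In kelvin: T₁ = 616.15 K, T₂ = 379.15 K. ΔS = ∫dQ_rev/T = m c ln(T₂/T₁) = 268 × 0.134 × ln(379.15/616.15) = -17.4 J/K.

ΔS = -17.4 J/K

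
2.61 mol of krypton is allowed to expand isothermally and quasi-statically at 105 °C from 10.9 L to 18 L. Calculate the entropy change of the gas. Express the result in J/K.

ΔS_gas = 10.9 J/K

For an isothermal ideal gas ΔS_gas = nR ln(V₂/V₁) = 2.61 × 8.314 × ln(18/10.9) = 10.9 J/K.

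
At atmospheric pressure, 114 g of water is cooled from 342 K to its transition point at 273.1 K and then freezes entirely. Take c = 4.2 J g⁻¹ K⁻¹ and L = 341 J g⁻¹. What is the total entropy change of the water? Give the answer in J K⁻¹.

ΔS = -250 J/K

Cooling step: ΔS₁ = m c ln(T_tr/T_i) = 114 × 4.2 × ln(273.1/342) = -107.7 J/K.
Phase change: ΔS₂ = −mL/T_tr = −114 × 341 / 273.1 = -142.3 J/K.
ΔS_total = (-107.7) + (-142.3) = -250 J/K.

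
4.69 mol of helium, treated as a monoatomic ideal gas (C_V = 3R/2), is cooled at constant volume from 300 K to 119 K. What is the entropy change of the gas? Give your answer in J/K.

ΔS = -54.1 J/K

At constant volume, ΔS = nC_V ln(T₂/T₁) with C_V = 3R/2 = 12.47 J mol⁻¹ K⁻¹.
ΔS = 4.69 × 12.47 × ln(119/300) = -54.1 J/K.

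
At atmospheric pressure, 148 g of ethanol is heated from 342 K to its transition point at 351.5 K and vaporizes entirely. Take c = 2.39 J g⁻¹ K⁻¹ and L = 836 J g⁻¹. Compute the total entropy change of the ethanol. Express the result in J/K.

ΔS = 362 J/K

Warming step: ΔS₁ = m c ln(T_tr/T_i) = 148 × 2.39 × ln(351.5/342) = 9.692 J/K.
Phase change: ΔS₂ = +mL/T_tr = 148 × 836 / 351.5 = 352 J/K.
ΔS_total = (9.692) + (352) = 362 J/K.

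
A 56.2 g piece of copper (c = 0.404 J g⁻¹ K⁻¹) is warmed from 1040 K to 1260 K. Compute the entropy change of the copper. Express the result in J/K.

ΔS = 4.36 J/K

ΔS = ∫dQ_rev/T = m c ln(T₂/T₁) = 56.2 × 0.404 × ln(1260/1040) = 4.36 J/K.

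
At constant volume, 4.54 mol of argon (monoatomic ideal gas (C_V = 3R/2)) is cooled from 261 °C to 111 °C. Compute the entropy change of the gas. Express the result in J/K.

ΔS = -18.7 J/K

In kelvin: T₁ = 534.15 K, T₂ = 384.15 K. At constant volume, ΔS = nC_V ln(T₂/T₁) with C_V = 3R/2 = 12.47 J mol⁻¹ K⁻¹.
ΔS = 4.54 × 12.47 × ln(384.15/534.15) = -18.7 J/K.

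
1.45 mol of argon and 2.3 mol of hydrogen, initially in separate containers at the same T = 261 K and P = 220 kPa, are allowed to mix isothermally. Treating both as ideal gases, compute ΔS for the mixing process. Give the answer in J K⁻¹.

Mole fractions: x_A = 1.45/3.75 = 0.387, x_B = 0.613.
ΔS_mix = −R(n_A ln x_A + n_B ln x_B) = −8.314 × (1.45 ln 0.387 + 2.3 ln 0.613) = 20.8 J/K.

ΔS_mix = 20.8 J/K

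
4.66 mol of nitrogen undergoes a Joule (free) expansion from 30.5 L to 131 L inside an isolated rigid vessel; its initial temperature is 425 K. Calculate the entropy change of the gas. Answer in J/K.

For an ideal gas in free expansion Q = 0 and W = 0, so T is unchanged.
Entropy is a state function; using a reversible isothermal path, ΔS_gas = nR ln(V₂/V₁) = 4.66 × 8.314 × ln(131/30.5) = 56.5 J/K.

ΔS_gas = 56.5 J/K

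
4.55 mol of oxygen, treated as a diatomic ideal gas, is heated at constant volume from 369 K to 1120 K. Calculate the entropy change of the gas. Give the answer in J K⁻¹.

At constant volume, ΔS = nC_V ln(T₂/T₁) with C_V = 5R/2 = 20.79 J mol⁻¹ K⁻¹.
ΔS = 4.55 × 20.79 × ln(1120/369) = 105 J/K.

ΔS = 105 J/K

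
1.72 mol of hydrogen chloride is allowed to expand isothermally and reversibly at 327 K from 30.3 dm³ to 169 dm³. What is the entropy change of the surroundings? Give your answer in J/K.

For an isothermal ideal gas ΔS_gas = nR ln(V₂/V₁) = 1.72 × 8.314 × ln(169/30.3) = 24.6 J/K.
The process is reversible, so ΔS_surr = −ΔS_gas = -24.6 J/K and ΔS_universe = 0.

ΔS_surr = -24.6 J/K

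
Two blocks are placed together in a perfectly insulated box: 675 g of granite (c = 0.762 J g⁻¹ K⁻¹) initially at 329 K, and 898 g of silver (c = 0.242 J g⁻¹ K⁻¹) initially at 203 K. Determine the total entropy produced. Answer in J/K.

ΔS_total = 16.6 J/K

Energy balance: T_f = (m₁c₁T₁ + m₂c₂T₂)/(m₁c₁ + m₂c₂) = 291.58 K.
ΔS₁ = m₁c₁ ln(T_f/T₁) = 514.35 × ln(291.58/329) = -62.11 J/K.
ΔS₂ = m₂c₂ ln(T_f/T₂) = 217.316 × ln(291.58/203) = 78.69 J/K.
ΔS_total = -62.11 + 78.69 = 16.6 J/K.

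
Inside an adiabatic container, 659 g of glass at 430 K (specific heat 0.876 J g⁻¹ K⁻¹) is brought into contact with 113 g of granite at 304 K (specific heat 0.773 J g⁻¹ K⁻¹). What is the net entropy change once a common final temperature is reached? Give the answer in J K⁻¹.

ΔS_total = 4.19 J/K

Energy balance: T_f = (m₁c₁T₁ + m₂c₂T₂)/(m₁c₁ + m₂c₂) = 413.44 K.
ΔS₁ = m₁c₁ ln(T_f/T₁) = 577.284 × ln(413.44/430) = -22.67 J/K.
ΔS₂ = m₂c₂ ln(T_f/T₂) = 87.349 × ln(413.44/304) = 26.86 J/K.
ΔS_total = -22.67 + 26.86 = 4.19 J/K.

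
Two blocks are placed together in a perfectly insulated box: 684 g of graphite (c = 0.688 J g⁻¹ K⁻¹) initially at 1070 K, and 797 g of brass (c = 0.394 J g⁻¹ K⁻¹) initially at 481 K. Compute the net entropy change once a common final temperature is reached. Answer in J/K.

Energy balance: T_f = (m₁c₁T₁ + m₂c₂T₂)/(m₁c₁ + m₂c₂) = 834.27 K.
ΔS₁ = m₁c₁ ln(T_f/T₁) = 470.592 × ln(834.27/1070) = -117.1 J/K.
ΔS₂ = m₂c₂ ln(T_f/T₂) = 314.018 × ln(834.27/481) = 172.9 J/K.
ΔS_total = -117.1 + 172.9 = 55.8 J/K.

ΔS_total = 55.8 J/K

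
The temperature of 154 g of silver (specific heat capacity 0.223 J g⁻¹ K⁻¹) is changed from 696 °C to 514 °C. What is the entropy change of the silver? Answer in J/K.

In kelvin: T₁ = 969.15 K, T₂ = 787.15 K. ΔS = ∫dQ_rev/T = m c ln(T₂/T₁) = 154 × 0.223 × ln(787.15/969.15) = -7.14 J/K.

ΔS = -7.14 J/K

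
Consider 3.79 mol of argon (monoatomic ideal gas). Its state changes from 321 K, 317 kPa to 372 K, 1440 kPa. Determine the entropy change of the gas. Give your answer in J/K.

ΔS = -36.1 J/K

ΔS = nC_p ln(T₂/T₁) − nR ln(P₂/P₁), with C_p = 5R/2 = 20.79 J mol⁻¹ K⁻¹ for a monoatomic ideal gas.
ΔS = 3.79 × [20.79 × ln(372/321) − 8.314 × ln(1440/317)] = -36.1 J/K.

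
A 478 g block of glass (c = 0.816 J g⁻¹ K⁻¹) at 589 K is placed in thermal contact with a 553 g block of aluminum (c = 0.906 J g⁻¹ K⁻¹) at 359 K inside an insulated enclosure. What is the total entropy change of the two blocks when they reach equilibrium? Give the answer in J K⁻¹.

ΔS_total = 27.2 J/K

Energy balance: T_f = (m₁c₁T₁ + m₂c₂T₂)/(m₁c₁ + m₂c₂) = 459.68 K.
ΔS₁ = m₁c₁ ln(T_f/T₁) = 390.048 × ln(459.68/589) = -96.69 J/K.
ΔS₂ = m₂c₂ ln(T_f/T₂) = 501.018 × ln(459.68/359) = 123.9 J/K.
ΔS_total = -96.69 + 123.9 = 27.2 J/K.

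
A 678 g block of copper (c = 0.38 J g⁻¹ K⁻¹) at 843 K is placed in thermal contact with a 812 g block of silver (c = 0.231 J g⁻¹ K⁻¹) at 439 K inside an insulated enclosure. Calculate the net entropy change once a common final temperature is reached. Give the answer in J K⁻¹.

Energy balance: T_f = (m₁c₁T₁ + m₂c₂T₂)/(m₁c₁ + m₂c₂) = 672.79 K.
ΔS₁ = m₁c₁ ln(T_f/T₁) = 257.64 × ln(672.79/843) = -58.11 J/K.
ΔS₂ = m₂c₂ ln(T_f/T₂) = 187.572 × ln(672.79/439) = 80.08 J/K.
ΔS_total = -58.11 + 80.08 = 22 J/K.

ΔS_total = 22 J/K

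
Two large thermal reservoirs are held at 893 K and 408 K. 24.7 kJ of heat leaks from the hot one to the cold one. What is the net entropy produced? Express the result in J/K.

ΔS_total = 32.9 J/K

ΔS_hot = −Q/T_H = −24700/893 = -27.66 J/K and ΔS_cold = +Q/T_C = 24700/408 = 60.54 J/K.
ΔS_total = -27.66 + 60.54 = 32.9 J/K, positive as the second law requires.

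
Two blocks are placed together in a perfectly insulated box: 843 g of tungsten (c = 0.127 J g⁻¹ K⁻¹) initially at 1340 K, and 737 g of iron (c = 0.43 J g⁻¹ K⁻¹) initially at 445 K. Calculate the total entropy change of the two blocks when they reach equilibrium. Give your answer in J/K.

ΔS_total = 56.1 J/K

Energy balance: T_f = (m₁c₁T₁ + m₂c₂T₂)/(m₁c₁ + m₂c₂) = 671.01 K.
ΔS₁ = m₁c₁ ln(T_f/T₁) = 107.061 × ln(671.01/1340) = -74.05 J/K.
ΔS₂ = m₂c₂ ln(T_f/T₂) = 316.91 × ln(671.01/445) = 130.2 J/K.
ΔS_total = -74.05 + 130.2 = 56.1 J/K.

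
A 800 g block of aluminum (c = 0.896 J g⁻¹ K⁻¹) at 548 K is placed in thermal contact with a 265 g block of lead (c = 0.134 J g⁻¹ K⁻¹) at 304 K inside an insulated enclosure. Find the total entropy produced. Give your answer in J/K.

Energy balance: T_f = (m₁c₁T₁ + m₂c₂T₂)/(m₁c₁ + m₂c₂) = 536.48 K.
ΔS₁ = m₁c₁ ln(T_f/T₁) = 716.8 × ln(536.48/548) = -15.23 J/K.
ΔS₂ = m₂c₂ ln(T_f/T₂) = 35.51 × ln(536.48/304) = 20.17 J/K.
ΔS_total = -15.23 + 20.17 = 4.94 J/K.

ΔS_total = 4.94 J/K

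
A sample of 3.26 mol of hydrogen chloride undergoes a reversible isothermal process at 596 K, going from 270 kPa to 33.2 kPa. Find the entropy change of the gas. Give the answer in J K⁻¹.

ΔS_gas = 56.8 J/K

For an isothermal ideal gas ΔS_gas = nR ln(P₁/P₂) = 3.26 × 8.314 × ln(270/33.2) = 56.8 J/K.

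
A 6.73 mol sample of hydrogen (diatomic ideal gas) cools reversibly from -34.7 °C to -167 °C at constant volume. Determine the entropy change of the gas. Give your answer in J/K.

In kelvin: T₁ = 238.45 K, T₂ = 106.15 K. At constant volume, ΔS = nC_V ln(T₂/T₁) with C_V = 5R/2 = 20.79 J mol⁻¹ K⁻¹.
ΔS = 6.73 × 20.79 × ln(106.15/238.45) = -113 J/K.

ΔS = -113 J/K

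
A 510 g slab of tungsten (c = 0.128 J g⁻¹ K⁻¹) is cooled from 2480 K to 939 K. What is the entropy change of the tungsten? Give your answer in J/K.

ΔS = -63.4 J/K

ΔS = ∫dQ_rev/T = m c ln(T₂/T₁) = 510 × 0.128 × ln(939/2480) = -63.4 J/K.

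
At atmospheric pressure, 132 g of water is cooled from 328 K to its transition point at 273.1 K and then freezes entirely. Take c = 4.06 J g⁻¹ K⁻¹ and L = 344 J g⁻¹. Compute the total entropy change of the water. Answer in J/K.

Cooling step: ΔS₁ = m c ln(T_tr/T_i) = 132 × 4.06 × ln(273.1/328) = -98.17 J/K.
Phase change: ΔS₂ = −mL/T_tr = −132 × 344 / 273.1 = -166.3 J/K.
ΔS_total = (-98.17) + (-166.3) = -264 J/K.

ΔS = -264 J/K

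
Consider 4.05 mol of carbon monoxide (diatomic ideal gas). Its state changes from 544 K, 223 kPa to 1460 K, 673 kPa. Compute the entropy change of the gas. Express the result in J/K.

ΔS = 79.2 J/K

ΔS = nC_p ln(T₂/T₁) − nR ln(P₂/P₁), with C_p = 7R/2 = 29.1 J mol⁻¹ K⁻¹ for a diatomic ideal gas.
ΔS = 4.05 × [29.1 × ln(1460/544) − 8.314 × ln(673/223)] = 79.2 J/K.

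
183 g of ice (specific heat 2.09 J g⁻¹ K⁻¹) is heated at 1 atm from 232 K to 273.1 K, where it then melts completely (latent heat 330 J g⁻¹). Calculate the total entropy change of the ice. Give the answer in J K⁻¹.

ΔS = 284 J/K

Warming step: ΔS₁ = m c ln(T_tr/T_i) = 183 × 2.09 × ln(273.1/232) = 62.381 J/K.
Phase change: ΔS₂ = +mL/T_tr = 183 × 330 / 273.1 = 221.13 J/K.
ΔS_total = (62.381) + (221.13) = 284 J/K.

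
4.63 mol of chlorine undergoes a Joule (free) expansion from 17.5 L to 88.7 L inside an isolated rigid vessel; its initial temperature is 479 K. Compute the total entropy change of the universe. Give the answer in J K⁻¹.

No heat is exchanged and no work is done, so the ideal-gas temperature stays constant.
Entropy is a state function; using a reversible isothermal path, ΔS_gas = nR ln(V₂/V₁) = 4.63 × 8.314 × ln(88.7/17.5) = 62.5 J/K.
The insulated surroundings exchange no heat, so ΔS_surr = 0 and ΔS_universe = ΔS_gas.

ΔS_universe = 62.5 J/K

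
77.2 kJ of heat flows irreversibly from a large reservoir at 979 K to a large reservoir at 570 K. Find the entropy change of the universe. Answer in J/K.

ΔS_hot = −Q/T_H = −77200/979 = -78.856 J/K and ΔS_cold = +Q/T_C = 77200/570 = 135.44 J/K.
ΔS_total = -78.856 + 135.44 = 56.6 J/K, positive as the second law requires.

ΔS_total = 56.6 J/K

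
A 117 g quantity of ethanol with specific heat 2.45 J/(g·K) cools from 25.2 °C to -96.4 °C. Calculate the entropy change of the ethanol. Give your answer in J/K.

In kelvin: T₁ = 298.35 K, T₂ = 176.75 K. ΔS = ∫dQ_rev/T = m c ln(T₂/T₁) = 117 × 2.45 × ln(176.75/298.35) = -150 J/K.

ΔS = -150 J/K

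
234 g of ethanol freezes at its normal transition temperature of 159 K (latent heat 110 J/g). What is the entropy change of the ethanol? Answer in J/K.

ΔS = -162 J/K

Heat released by the substance: Q = −mL = −234 × 110 = −25740 J.
At constant T, ΔS = Q_rev/T = −25740 / 159 = -162 J/K.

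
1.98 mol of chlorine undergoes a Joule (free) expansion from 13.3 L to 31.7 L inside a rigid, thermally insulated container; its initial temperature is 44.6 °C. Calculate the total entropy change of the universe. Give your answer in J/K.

ΔS_universe = 14.3 J/K

For an ideal gas in free expansion Q = 0 and W = 0, so T is unchanged.
Entropy is a state function; using a reversible isothermal path, ΔS_gas = nR ln(V₂/V₁) = 1.98 × 8.314 × ln(31.7/13.3) = 14.3 J/K.
The insulated surroundings exchange no heat, so ΔS_surr = 0 and ΔS_universe = ΔS_gas.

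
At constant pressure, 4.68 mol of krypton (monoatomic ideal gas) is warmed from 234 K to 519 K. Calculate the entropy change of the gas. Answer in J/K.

At constant pressure, ΔS = nC_p ln(T₂/T₁) with C_p = 5R/2 = 20.79 J mol⁻¹ K⁻¹.
ΔS = 4.68 × 20.79 × ln(519/234) = 77.5 J/K.

ΔS = 77.5 J/K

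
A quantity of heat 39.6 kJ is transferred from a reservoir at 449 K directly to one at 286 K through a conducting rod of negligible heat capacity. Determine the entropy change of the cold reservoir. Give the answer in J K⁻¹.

The cold reservoir gains heat Q, so ΔS_cold = +Q/T_C = 39600/286 = 138 J/K.

ΔS_cold = 138 J/K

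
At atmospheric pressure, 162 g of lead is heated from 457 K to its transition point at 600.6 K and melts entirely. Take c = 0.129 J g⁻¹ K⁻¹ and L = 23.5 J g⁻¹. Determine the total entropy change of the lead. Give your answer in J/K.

ΔS = 12 J/K

Warming step: ΔS₁ = m c ln(T_tr/T_i) = 162 × 0.129 × ln(600.6/457) = 5.71 J/K.
Phase change: ΔS₂ = +mL/T_tr = 162 × 23.5 / 600.6 = 6.339 J/K.
ΔS_total = (5.71) + (6.339) = 12 J/K.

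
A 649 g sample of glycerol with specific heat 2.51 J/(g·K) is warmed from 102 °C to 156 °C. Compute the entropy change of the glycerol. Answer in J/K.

ΔS = 219 J/K

In kelvin: T₁ = 375.15 K, T₂ = 429.15 K. ΔS = ∫dQ_rev/T = m c ln(T₂/T₁) = 649 × 2.51 × ln(429.15/375.15) = 219 J/K.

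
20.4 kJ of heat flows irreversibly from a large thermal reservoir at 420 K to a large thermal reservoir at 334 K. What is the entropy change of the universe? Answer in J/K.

ΔS_hot = −Q/T_H = −20400/420 = -48.57 J/K and ΔS_cold = +Q/T_C = 20400/334 = 61.08 J/K.
ΔS_total = -48.57 + 61.08 = 12.5 J/K, positive as the second law requires.

ΔS_total = 12.5 J/K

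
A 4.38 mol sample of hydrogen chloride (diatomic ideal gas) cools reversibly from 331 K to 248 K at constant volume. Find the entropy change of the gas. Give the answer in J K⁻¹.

At constant volume, ΔS = nC_V ln(T₂/T₁) with C_V = 5R/2 = 20.79 J mol⁻¹ K⁻¹.
ΔS = 4.38 × 20.79 × ln(248/331) = -26.3 J/K.

ΔS = -26.3 J/K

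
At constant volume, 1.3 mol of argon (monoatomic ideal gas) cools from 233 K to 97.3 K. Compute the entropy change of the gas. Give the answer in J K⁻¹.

ΔS = -14.2 J/K

At constant volume, ΔS = nC_V ln(T₂/T₁) with C_V = 3R/2 = 12.47 J mol⁻¹ K⁻¹.
ΔS = 1.3 × 12.47 × ln(97.3/233) = -14.2 J/K.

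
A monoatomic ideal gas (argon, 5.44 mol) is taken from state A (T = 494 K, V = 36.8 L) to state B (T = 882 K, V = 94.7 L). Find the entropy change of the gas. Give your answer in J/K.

ΔS = 82.1 J/K

Entropy is a state function: ΔS = nC_V ln(T₂/T₁) + nR ln(V₂/V₁), with C_V = 3R/2 = 12.47 J mol⁻¹ K⁻¹ for a monoatomic ideal gas.
ΔS = 5.44 × [12.47 × ln(882/494) + 8.314 × ln(94.7/36.8)] = 82.1 J/K.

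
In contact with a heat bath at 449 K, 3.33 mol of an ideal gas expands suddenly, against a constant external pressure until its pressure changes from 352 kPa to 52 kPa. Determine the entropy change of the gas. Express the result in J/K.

Entropy is a state function, so ΔS_gas depends only on the end states.
For an isothermal ideal gas ΔS_gas = nR ln(P₁/P₂) = 3.33 × 8.314 × ln(352/52) = 52.9 J/K.

ΔS_gas = 52.9 J/K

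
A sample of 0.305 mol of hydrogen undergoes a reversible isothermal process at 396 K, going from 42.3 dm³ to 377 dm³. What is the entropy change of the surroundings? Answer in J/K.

ΔS_surr = -5.55 J/K

For an isothermal ideal gas ΔS_gas = nR ln(V₂/V₁) = 0.305 × 8.314 × ln(377/42.3) = 5.55 J/K.
The process is reversible, so ΔS_surr = −ΔS_gas = -5.55 J/K and ΔS_universe = 0.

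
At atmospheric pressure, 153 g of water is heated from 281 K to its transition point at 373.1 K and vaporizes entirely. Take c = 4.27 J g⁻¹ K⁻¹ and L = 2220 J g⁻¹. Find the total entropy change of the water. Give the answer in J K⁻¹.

Warming step: ΔS₁ = m c ln(T_tr/T_i) = 153 × 4.27 × ln(373.1/281) = 185.2 J/K.
Phase change: ΔS₂ = +mL/T_tr = 153 × 2220 / 373.1 = 910.4 J/K.
ΔS_total = (185.2) + (910.4) = 1100 J/K.

ΔS = 1100 J/K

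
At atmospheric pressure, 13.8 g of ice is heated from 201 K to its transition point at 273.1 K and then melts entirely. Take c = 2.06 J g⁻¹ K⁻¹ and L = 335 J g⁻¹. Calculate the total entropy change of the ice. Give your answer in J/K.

Warming step: ΔS₁ = m c ln(T_tr/T_i) = 13.8 × 2.06 × ln(273.1/201) = 8.714 J/K.
Phase change: ΔS₂ = +mL/T_tr = 13.8 × 335 / 273.1 = 16.93 J/K.
ΔS_total = (8.714) + (16.93) = 25.6 J/K.

ΔS = 25.6 J/K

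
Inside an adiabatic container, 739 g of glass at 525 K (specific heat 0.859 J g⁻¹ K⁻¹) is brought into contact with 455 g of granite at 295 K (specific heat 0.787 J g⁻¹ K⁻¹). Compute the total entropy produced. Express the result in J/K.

Energy balance: T_f = (m₁c₁T₁ + m₂c₂T₂)/(m₁c₁ + m₂c₂) = 442.05 K.
ΔS₁ = m₁c₁ ln(T_f/T₁) = 634.801 × ln(442.05/525) = -109.17 J/K.
ΔS₂ = m₂c₂ ln(T_f/T₂) = 358.085 × ln(442.05/295) = 144.83 J/K.
ΔS_total = -109.17 + 144.83 = 35.7 J/K.

ΔS_total = 35.7 J/K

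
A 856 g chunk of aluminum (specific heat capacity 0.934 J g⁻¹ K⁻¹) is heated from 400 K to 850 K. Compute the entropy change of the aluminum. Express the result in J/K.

ΔS = 603 J/K

ΔS = ∫dQ_rev/T = m c ln(T₂/T₁) = 856 × 0.934 × ln(850/400) = 603 J/K.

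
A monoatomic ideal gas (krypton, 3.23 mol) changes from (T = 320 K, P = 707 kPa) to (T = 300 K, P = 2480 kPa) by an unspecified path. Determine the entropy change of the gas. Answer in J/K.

ΔS = nC_p ln(T₂/T₁) − nR ln(P₂/P₁), with C_p = 5R/2 = 20.79 J mol⁻¹ K⁻¹ for a monoatomic ideal gas.
ΔS = 3.23 × [20.79 × ln(300/320) − 8.314 × ln(2480/707)] = -38 J/K.

ΔS = -38 J/K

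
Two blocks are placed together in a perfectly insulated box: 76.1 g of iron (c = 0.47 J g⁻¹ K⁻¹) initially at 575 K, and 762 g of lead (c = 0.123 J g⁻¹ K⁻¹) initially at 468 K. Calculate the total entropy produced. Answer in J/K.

Energy balance: T_f = (m₁c₁T₁ + m₂c₂T₂)/(m₁c₁ + m₂c₂) = 497.55 K.
ΔS₁ = m₁c₁ ln(T_f/T₁) = 35.767 × ln(497.55/575) = -5.174 J/K.
ΔS₂ = m₂c₂ ln(T_f/T₂) = 93.726 × ln(497.55/468) = 5.739 J/K.
ΔS_total = -5.174 + 5.739 = 0.565 J/K.

ΔS_total = 0.565 J/K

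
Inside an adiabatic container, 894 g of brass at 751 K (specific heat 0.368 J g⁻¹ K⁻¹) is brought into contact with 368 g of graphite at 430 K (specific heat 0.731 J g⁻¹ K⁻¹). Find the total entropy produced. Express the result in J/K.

ΔS_total = 22.3 J/K

Energy balance: T_f = (m₁c₁T₁ + m₂c₂T₂)/(m₁c₁ + m₂c₂) = 606.6 K.
ΔS₁ = m₁c₁ ln(T_f/T₁) = 328.992 × ln(606.6/751) = -70.25 J/K.
ΔS₂ = m₂c₂ ln(T_f/T₂) = 269.008 × ln(606.6/430) = 92.56 J/K.
ΔS_total = -70.25 + 92.56 = 22.3 J/K.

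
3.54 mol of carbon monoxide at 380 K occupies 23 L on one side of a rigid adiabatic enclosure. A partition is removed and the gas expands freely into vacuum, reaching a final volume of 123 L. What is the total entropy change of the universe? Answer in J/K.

ΔS_universe = 49.3 J/K

No heat is exchanged and no work is done, so the ideal-gas temperature stays constant.
Entropy is a state function; using a reversible isothermal path, ΔS_gas = nR ln(V₂/V₁) = 3.54 × 8.314 × ln(123/23) = 49.3 J/K.
The insulated surroundings exchange no heat, so ΔS_surr = 0 and ΔS_universe = ΔS_gas.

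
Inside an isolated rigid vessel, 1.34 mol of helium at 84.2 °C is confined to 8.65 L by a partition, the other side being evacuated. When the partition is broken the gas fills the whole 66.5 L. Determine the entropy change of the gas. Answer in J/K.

ΔS_gas = 22.7 J/K

For an ideal gas in free expansion Q = 0 and W = 0, so T is unchanged.
Entropy is a state function; using a reversible isothermal path, ΔS_gas = nR ln(V₂/V₁) = 1.34 × 8.314 × ln(66.5/8.65) = 22.7 J/K.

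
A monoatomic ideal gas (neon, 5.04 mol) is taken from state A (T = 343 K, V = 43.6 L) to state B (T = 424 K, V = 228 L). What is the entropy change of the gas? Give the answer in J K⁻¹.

ΔS = 82.6 J/K

Entropy is a state function: ΔS = nC_V ln(T₂/T₁) + nR ln(V₂/V₁), with C_V = 3R/2 = 12.47 J mol⁻¹ K⁻¹ for a monoatomic ideal gas.
ΔS = 5.04 × [12.47 × ln(424/343) + 8.314 × ln(228/43.6)] = 82.6 J/K.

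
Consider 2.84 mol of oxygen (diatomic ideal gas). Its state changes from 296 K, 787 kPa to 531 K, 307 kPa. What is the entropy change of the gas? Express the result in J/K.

ΔS = nC_p ln(T₂/T₁) − nR ln(P₂/P₁), with C_p = 7R/2 = 29.1 J mol⁻¹ K⁻¹ for a diatomic ideal gas.
ΔS = 2.84 × [29.1 × ln(531/296) − 8.314 × ln(307/787)] = 70.5 J/K.

ΔS = 70.5 J/K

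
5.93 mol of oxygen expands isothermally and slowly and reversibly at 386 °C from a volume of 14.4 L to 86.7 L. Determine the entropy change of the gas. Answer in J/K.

ΔS_gas = 88.5 J/K

For an isothermal ideal gas ΔS_gas = nR ln(V₂/V₁) = 5.93 × 8.314 × ln(86.7/14.4) = 88.5 J/K.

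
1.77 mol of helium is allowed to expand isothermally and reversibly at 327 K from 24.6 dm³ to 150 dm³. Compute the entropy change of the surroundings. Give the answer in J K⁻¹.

For an isothermal ideal gas ΔS_gas = nR ln(V₂/V₁) = 1.77 × 8.314 × ln(150/24.6) = 26.6 J/K.
The process is reversible, so ΔS_surr = −ΔS_gas = -26.6 J/K and ΔS_universe = 0.

ΔS_surr = -26.6 J/K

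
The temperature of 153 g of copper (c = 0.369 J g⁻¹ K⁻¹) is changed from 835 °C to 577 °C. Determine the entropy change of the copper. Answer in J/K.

ΔS = -15 J/K

In kelvin: T₁ = 1108.15 K, T₂ = 850.15 K. ΔS = ∫dQ_rev/T = m c ln(T₂/T₁) = 153 × 0.369 × ln(850.15/1108.15) = -15 J/K.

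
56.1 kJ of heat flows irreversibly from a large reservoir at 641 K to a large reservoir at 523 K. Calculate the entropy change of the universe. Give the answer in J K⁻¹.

ΔS_total = 19.7 J/K

ΔS_hot = −Q/T_H = −56100/641 = -87.5195 J/K and ΔS_cold = +Q/T_C = 56100/523 = 107.266 J/K.
ΔS_total = -87.5195 + 107.266 = 19.7 J/K, positive as the second law requires.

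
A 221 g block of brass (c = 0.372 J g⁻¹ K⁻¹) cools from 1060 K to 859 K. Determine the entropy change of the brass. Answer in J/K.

ΔS = -17.3 J/K

ΔS = ∫dQ_rev/T = m c ln(T₂/T₁) = 221 × 0.372 × ln(859/1060) = -17.3 J/K.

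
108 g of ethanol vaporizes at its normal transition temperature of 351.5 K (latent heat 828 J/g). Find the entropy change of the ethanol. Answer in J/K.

ΔS = 254 J/K

Heat absorbed by the substance: Q = mL = 108 × 828 = 89424 J.
At constant T, ΔS = Q_rev/T = 89424 / 351.5 = 254 J/K.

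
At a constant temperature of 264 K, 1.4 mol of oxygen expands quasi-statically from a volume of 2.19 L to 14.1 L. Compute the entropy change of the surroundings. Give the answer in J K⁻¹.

ΔS_surr = -21.7 J/K

For an isothermal ideal gas ΔS_gas = nR ln(V₂/V₁) = 1.4 × 8.314 × ln(14.1/2.19) = 21.7 J/K.
The process is reversible, so ΔS_surr = −ΔS_gas = -21.7 J/K and ΔS_universe = 0.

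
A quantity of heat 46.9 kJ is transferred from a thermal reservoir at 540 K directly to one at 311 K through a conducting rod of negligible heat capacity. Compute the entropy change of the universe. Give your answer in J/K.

ΔS_hot = −Q/T_H = −46900/540 = -86.85 J/K and ΔS_cold = +Q/T_C = 46900/311 = 150.8 J/K.
ΔS_total = -86.85 + 150.8 = 64 J/K, positive as the second law requires.

ΔS_total = 64 J/K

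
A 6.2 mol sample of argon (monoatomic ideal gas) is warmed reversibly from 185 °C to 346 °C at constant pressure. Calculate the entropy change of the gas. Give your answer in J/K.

ΔS = 38.8 J/K

In kelvin: T₁ = 458.15 K, T₂ = 619.15 K. At constant pressure, ΔS = nC_p ln(T₂/T₁) with C_p = 5R/2 = 20.79 J mol⁻¹ K⁻¹.
ΔS = 6.2 × 20.79 × ln(619.15/458.15) = 38.8 J/K.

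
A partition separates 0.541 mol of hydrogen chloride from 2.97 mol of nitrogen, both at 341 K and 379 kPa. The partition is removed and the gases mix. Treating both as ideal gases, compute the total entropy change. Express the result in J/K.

ΔS_mix = 12.5 J/K

Mole fractions: x_A = 0.541/3.51 = 0.154, x_B = 0.846.
ΔS_mix = −R(n_A ln x_A + n_B ln x_B) = −8.314 × (0.541 ln 0.154 + 2.97 ln 0.846) = 12.5 J/K.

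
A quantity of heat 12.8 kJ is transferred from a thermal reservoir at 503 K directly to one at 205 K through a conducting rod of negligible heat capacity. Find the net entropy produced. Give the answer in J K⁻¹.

ΔS_total = 37 J/K

ΔS_hot = −Q/T_H = −12800/503 = -25.45 J/K and ΔS_cold = +Q/T_C = 12800/205 = 62.44 J/K.
ΔS_total = -25.45 + 62.44 = 37 J/K, positive as the second law requires.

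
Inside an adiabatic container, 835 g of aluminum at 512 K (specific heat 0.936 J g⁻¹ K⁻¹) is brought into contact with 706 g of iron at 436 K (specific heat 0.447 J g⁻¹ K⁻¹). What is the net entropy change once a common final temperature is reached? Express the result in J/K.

ΔS_total = 2.83 J/K

Energy balance: T_f = (m₁c₁T₁ + m₂c₂T₂)/(m₁c₁ + m₂c₂) = 490.14 K.
ΔS₁ = m₁c₁ ln(T_f/T₁) = 781.56 × ln(490.14/512) = -34.1033 J/K.
ΔS₂ = m₂c₂ ln(T_f/T₂) = 315.582 × ln(490.14/436) = 36.9381 J/K.
ΔS_total = -34.1033 + 36.9381 = 2.83 J/K.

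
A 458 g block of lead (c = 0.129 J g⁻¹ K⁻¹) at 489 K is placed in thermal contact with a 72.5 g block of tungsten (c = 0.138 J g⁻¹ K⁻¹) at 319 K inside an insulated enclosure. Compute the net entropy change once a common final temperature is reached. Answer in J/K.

Energy balance: T_f = (m₁c₁T₁ + m₂c₂T₂)/(m₁c₁ + m₂c₂) = 464.38 K.
ΔS₁ = m₁c₁ ln(T_f/T₁) = 59.082 × ln(464.38/489) = -3.052 J/K.
ΔS₂ = m₂c₂ ln(T_f/T₂) = 10.005 × ln(464.38/319) = 3.757 J/K.
ΔS_total = -3.052 + 3.757 = 0.705 J/K.

ΔS_total = 0.705 J/K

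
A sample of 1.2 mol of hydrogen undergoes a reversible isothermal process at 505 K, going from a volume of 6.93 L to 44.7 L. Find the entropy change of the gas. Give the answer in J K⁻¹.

ΔS_gas = 18.6 J/K

For an isothermal ideal gas ΔS_gas = nR ln(V₂/V₁) = 1.2 × 8.314 × ln(44.7/6.93) = 18.6 J/K.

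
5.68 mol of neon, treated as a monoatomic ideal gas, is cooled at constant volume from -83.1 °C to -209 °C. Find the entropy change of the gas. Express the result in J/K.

In kelvin: T₁ = 190.05 K, T₂ = 64.15 K. At constant volume, ΔS = nC_V ln(T₂/T₁) with C_V = 3R/2 = 12.47 J mol⁻¹ K⁻¹.
ΔS = 5.68 × 12.47 × ln(64.15/190.05) = -76.9 J/K.

ΔS = -76.9 J/K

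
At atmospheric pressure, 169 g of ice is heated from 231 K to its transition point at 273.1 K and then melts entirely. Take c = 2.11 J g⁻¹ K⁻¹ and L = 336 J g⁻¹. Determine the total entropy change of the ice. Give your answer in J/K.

Warming step: ΔS₁ = m c ln(T_tr/T_i) = 169 × 2.11 × ln(273.1/231) = 59.7 J/K.
Phase change: ΔS₂ = +mL/T_tr = 169 × 336 / 273.1 = 207.9 J/K.
ΔS_total = (59.7) + (207.9) = 268 J/K.

ΔS = 268 J/K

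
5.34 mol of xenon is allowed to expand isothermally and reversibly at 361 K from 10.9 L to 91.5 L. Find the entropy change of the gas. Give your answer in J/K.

For an isothermal ideal gas ΔS_gas = nR ln(V₂/V₁) = 5.34 × 8.314 × ln(91.5/10.9) = 94.5 J/K.

ΔS_gas = 94.5 J/K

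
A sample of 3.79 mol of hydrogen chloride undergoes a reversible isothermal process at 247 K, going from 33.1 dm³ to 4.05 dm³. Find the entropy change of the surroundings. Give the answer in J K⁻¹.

For an isothermal ideal gas ΔS_gas = nR ln(V₂/V₁) = 3.79 × 8.314 × ln(4.05/33.1) = -66.2 J/K.
The process is reversible, so ΔS_surr = −ΔS_gas = 66.2 J/K and ΔS_universe = 0.

ΔS_surr = 66.2 J/K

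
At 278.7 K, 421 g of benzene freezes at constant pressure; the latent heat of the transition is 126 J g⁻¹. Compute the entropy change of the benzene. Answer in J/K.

ΔS = -190 J/K

Heat released by the substance: Q = −mL = −421 × 126 = −53046 J.
At constant T, ΔS = Q_rev/T = −53046 / 278.7 = -190 J/K.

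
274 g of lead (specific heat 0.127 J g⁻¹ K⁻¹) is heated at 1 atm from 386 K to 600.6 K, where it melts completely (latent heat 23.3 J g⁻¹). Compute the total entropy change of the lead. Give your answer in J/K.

ΔS = 26 J/K

Warming step: ΔS₁ = m c ln(T_tr/T_i) = 274 × 0.127 × ln(600.6/386) = 15.38 J/K.
Phase change: ΔS₂ = +mL/T_tr = 274 × 23.3 / 600.6 = 10.63 J/K.
ΔS_total = (15.38) + (10.63) = 26 J/K.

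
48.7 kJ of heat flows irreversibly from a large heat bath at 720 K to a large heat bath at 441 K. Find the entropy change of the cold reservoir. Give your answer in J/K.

The cold reservoir gains heat Q, so ΔS_cold = +Q/T_C = 48700/441 = 110 J/K.

ΔS_cold = 110 J/K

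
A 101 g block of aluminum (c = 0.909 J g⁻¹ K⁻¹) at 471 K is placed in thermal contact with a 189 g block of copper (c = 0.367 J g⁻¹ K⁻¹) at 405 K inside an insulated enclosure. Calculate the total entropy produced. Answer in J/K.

Energy balance: T_f = (m₁c₁T₁ + m₂c₂T₂)/(m₁c₁ + m₂c₂) = 442.6 K.
ΔS₁ = m₁c₁ ln(T_f/T₁) = 91.809 × ln(442.6/471) = -5.7106 J/K.
ΔS₂ = m₂c₂ ln(T_f/T₂) = 69.363 × ln(442.6/405) = 6.1573 J/K.
ΔS_total = -5.7106 + 6.1573 = 0.447 J/K.

ΔS_total = 0.447 J/K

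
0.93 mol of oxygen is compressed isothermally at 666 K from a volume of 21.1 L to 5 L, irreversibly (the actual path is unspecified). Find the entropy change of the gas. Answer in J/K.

Entropy is a state function, so ΔS_gas depends only on the end states.
For an isothermal ideal gas ΔS_gas = nR ln(V₂/V₁) = 0.93 × 8.314 × ln(5/21.1) = -11.1 J/K.

ΔS_gas = -11.1 J/K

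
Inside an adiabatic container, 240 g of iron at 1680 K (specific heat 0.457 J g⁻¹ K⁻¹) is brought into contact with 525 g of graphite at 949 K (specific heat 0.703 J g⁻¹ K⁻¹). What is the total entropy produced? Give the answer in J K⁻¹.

ΔS_total = 15.2 J/K

Energy balance: T_f = (m₁c₁T₁ + m₂c₂T₂)/(m₁c₁ + m₂c₂) = 1116.5 K.
ΔS₁ = m₁c₁ ln(T_f/T₁) = 109.68 × ln(1116.5/1680) = -44.82 J/K.
ΔS₂ = m₂c₂ ln(T_f/T₂) = 369.075 × ln(1116.5/949) = 59.98 J/K.
ΔS_total = -44.82 + 59.98 = 15.2 J/K.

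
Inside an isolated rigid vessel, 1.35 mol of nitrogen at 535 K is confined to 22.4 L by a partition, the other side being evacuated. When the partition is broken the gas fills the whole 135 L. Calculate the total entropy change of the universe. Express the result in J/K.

ΔS_universe = 20.2 J/K

No heat is exchanged and no work is done, so the ideal-gas temperature stays constant.
Entropy is a state function; using a reversible isothermal path, ΔS_gas = nR ln(V₂/V₁) = 1.35 × 8.314 × ln(135/22.4) = 20.2 J/K.
The insulated surroundings exchange no heat, so ΔS_surr = 0 and ΔS_universe = ΔS_gas.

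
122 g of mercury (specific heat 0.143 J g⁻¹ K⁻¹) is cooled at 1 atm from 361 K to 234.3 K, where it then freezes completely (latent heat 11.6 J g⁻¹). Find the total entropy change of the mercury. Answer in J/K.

ΔS = -13.6 J/K

Cooling step: ΔS₁ = m c ln(T_tr/T_i) = 122 × 0.143 × ln(234.3/361) = -7.541 J/K.
Phase change: ΔS₂ = −mL/T_tr = −122 × 11.6 / 234.3 = -6.04 J/K.
ΔS_total = (-7.541) + (-6.04) = -13.6 J/K.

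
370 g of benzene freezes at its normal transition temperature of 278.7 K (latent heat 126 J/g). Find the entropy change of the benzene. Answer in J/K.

ΔS = -167 J/K

Heat released by the substance: Q = −mL = −370 × 126 = −46620 J.
At constant T, ΔS = Q_rev/T = −46620 / 278.7 = -167 J/K.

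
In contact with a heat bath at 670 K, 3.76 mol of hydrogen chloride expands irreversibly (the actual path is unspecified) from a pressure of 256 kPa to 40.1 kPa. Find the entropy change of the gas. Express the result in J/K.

ΔS_gas = 58 J/K

Entropy is a state function, so ΔS_gas depends only on the end states.
For an isothermal ideal gas ΔS_gas = nR ln(P₁/P₂) = 3.76 × 8.314 × ln(256/40.1) = 58 J/K.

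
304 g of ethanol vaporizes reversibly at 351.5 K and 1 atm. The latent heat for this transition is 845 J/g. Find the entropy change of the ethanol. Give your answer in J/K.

Heat absorbed by the substance: Q = mL = 304 × 845 = 256880 J.
At constant T, ΔS = Q_rev/T = 256880 / 351.5 = 731 J/K.

ΔS = 731 J/K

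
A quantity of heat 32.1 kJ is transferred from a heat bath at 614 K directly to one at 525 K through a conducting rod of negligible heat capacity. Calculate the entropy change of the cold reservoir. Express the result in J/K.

ΔS_cold = 61.1 J/K

The cold reservoir gains heat Q, so ΔS_cold = +Q/T_C = 32100/525 = 61.1 J/K.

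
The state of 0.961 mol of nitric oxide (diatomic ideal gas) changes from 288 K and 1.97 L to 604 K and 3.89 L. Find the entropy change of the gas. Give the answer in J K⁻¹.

Entropy is a state function: ΔS = nC_V ln(T₂/T₁) + nR ln(V₂/V₁), with C_V = 5R/2 = 20.79 J mol⁻¹ K⁻¹ for a diatomic ideal gas.
ΔS = 0.961 × [20.79 × ln(604/288) + 8.314 × ln(3.89/1.97)] = 20.2 J/K.

ΔS = 20.2 J/K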